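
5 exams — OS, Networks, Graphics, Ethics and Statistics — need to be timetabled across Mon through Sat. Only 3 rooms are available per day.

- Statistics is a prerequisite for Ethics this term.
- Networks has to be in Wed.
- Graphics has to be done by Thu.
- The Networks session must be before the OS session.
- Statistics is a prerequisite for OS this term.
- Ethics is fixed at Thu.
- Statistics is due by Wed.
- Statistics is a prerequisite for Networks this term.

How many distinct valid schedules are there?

24

Splitting on OS: it can be Thu (8), Fri (8), Sat (8). Listing each branch's schedules as (Networks, Graphics, Ethics, Statistics):
OS=Thu: (Wed,Mon,Thu,Mon) (Wed,Mon,Thu,Tue) (Wed,Tue,Thu,Mon) (Wed,Tue,Thu,Tue) (Wed,Wed,Thu,Mon) (Wed,Wed,Thu,Tue) (Wed,Thu,Thu,Mon) (Wed,Thu,Thu,Tue) — 8.
OS=Fri: (Wed,Mon,Thu,Mon) (Wed,Mon,Thu,Tue) (Wed,Tue,Thu,Mon) (Wed,Tue,Thu,Tue) (Wed,Wed,Thu,Mon) (Wed,Wed,Thu,Tue) (Wed,Thu,Thu,Mon) (Wed,Thu,Thu,Tue) — 8.
OS=Sat: (Wed,Mon,Thu,Mon) (Wed,Mon,Thu,Tue) (Wed,Tue,Thu,Mon) (Wed,Tue,Thu,Tue) (Wed,Wed,Thu,Mon) (Wed,Wed,Thu,Tue) (Wed,Thu,Thu,Mon) (Wed,Thu,Thu,Tue) — 8.
Summing: 8 + 8 + 8 = 24.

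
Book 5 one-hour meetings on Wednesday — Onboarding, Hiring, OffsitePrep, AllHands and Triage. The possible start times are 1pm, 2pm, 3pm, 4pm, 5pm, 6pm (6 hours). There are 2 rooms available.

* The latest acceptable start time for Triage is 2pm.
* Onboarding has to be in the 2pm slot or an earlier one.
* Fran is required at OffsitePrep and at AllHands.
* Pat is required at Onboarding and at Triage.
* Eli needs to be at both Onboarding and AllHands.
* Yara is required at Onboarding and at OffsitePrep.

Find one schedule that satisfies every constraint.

Onboarding=1pm; Hiring=1pm; Triage=2pm; OffsitePrep=2pm; AllHands=3pm

Checking: OffsitePrep(2pm) != AllHands(3pm); Onboarding(1pm) != OffsitePrep(2pm); Onboarding(1pm) != AllHands(3pm); Onboarding(1pm) != Triage(2pm); Triage=2pm in [1pm,2pm]; Onboarding=1pm in [1pm,2pm]; max 2 per hour (cap 2).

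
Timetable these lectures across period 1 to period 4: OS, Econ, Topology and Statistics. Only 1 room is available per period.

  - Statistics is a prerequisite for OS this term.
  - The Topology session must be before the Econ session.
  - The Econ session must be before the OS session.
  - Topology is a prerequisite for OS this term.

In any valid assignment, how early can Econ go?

period 2

Precedence pushes Econ to at least period 2; downstream work caps Econ at period 3.
Econ at period 2 is achievable: OS -> period 4, Statistics -> period 3, Topology -> period 1, Econ -> period 2.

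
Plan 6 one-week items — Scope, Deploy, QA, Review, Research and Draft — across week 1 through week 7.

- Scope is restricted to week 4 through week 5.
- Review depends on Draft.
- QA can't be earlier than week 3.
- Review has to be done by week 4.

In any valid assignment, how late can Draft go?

week 3

Downstream work caps Draft at week 3.
Draft at week 3 is achievable: Research -> week 1, QA -> week 3, Deploy -> week 1, Scope -> week 4, Review -> week 4, Draft -> week 3.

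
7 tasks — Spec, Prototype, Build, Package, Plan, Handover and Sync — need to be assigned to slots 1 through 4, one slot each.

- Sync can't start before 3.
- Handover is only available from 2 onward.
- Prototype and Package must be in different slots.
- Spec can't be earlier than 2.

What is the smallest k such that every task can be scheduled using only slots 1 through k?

Sync can't be placed before 3, so the schedule must run through at least slot 3.
3 works (last occupied slot: 3): for example Sync in 3, Build in 1, Plan in 1, Handover in 2, Prototype in 1, Spec in 2, Package in 2.

3 slots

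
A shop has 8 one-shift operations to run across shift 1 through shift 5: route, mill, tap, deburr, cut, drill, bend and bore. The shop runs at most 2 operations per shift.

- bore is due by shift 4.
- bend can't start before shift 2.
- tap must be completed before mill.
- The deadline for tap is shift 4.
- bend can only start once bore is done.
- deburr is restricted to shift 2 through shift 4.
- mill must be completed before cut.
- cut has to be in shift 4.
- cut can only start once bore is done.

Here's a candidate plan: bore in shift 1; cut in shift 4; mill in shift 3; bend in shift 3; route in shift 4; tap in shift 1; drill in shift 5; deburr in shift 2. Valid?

Yes, all constraints hold

bend can't start before shift 2 — holds.
mill must be completed before cut — holds.
The shop runs at most 2 operations per shift — holds.
bend can only start once bore is done — holds.
cut has to be in shift 4 — holds.
cut can only start once bore is done — holds.
deburr is restricted to shift 2 through shift 4 — holds.
bore is due by shift 4 — holds.
The deadline for tap is shift 4 — holds.
tap must be completed before mill — holds.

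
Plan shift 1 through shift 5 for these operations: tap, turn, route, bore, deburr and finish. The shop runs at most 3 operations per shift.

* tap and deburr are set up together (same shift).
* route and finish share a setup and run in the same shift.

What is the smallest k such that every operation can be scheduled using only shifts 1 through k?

With at most 3 per shift and 6 operations, at least 2 shifts are needed.
2 works (last occupied shift: shift 2): for example bore in shift 2; turn in shift 1; tap in shift 1; deburr in shift 1; route in shift 2; finish in shift 2.

2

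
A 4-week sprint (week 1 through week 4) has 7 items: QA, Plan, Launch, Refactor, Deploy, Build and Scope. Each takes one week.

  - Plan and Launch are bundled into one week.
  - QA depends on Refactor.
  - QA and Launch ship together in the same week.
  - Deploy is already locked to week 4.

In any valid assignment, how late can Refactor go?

Downstream work caps Refactor at week 3.
Refactor at week 3 is achievable: Build -> week 1; Refactor -> week 3; QA -> week 4; Scope -> week 1; Launch -> week 4; Deploy -> week 4; Plan -> week 4.

week 3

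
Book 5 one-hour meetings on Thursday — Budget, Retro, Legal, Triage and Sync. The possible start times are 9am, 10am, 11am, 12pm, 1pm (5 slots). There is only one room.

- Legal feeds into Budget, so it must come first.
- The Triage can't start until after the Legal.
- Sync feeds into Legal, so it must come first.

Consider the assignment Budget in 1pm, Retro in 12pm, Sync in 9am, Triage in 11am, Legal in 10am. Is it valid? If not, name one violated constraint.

Yes, all constraints hold

Sync feeds into Legal, so it must come first — holds.
The Triage can't start until after the Legal — holds.
Legal feeds into Budget, so it must come first — holds.
There is only one room — holds.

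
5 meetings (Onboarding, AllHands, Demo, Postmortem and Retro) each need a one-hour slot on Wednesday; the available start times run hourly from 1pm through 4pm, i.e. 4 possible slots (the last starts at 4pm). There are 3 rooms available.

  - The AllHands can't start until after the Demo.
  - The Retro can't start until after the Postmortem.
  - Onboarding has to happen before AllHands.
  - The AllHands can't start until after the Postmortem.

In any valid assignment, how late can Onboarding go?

Downstream work caps Onboarding at 3pm.
Onboarding at 3pm is achievable: Demo=1pm, Retro=2pm, Onboarding=3pm, AllHands=4pm, Postmortem=1pm.

3pm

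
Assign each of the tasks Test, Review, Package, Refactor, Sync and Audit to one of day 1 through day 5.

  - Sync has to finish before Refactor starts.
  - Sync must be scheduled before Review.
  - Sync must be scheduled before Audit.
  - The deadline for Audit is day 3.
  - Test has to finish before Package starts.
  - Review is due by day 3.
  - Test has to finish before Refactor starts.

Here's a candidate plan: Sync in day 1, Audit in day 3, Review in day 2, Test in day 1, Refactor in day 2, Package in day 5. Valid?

Sync has to finish before Refactor starts — holds.
Review is due by day 3 — holds.
Test has to finish before Refactor starts — holds.
Sync must be scheduled before Audit — holds.
The deadline for Audit is day 3 — holds.
Test has to finish before Package starts — holds.
Sync must be scheduled before Review — holds.

Valid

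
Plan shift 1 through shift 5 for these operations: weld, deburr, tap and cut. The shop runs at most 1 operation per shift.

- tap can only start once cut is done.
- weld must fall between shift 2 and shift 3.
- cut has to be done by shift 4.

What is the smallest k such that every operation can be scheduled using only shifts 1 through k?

The precedence chain requires at least 2 distinct shifts.
With at most 1 per shift and 4 operations, at least 4 shifts are needed.
4 works (last occupied shift: shift 4): for example tap=shift 3; deburr=shift 4; cut=shift 1; weld=shift 2.

4 shifts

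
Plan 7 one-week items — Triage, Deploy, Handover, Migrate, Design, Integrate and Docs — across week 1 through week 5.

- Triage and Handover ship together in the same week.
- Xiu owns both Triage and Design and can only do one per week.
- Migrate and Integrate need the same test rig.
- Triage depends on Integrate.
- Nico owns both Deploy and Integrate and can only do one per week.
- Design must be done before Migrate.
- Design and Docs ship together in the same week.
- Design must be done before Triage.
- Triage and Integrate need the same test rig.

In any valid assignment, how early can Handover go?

Handover must be in the same week as Triage, which can't be before week 2, so Handover is at least week 2.
Handover at week 2 is achievable: Triage=week 2; Docs=week 1; Integrate=week 1; Migrate=week 2; Deploy=week 2; Design=week 1; Handover=week 2.

week 2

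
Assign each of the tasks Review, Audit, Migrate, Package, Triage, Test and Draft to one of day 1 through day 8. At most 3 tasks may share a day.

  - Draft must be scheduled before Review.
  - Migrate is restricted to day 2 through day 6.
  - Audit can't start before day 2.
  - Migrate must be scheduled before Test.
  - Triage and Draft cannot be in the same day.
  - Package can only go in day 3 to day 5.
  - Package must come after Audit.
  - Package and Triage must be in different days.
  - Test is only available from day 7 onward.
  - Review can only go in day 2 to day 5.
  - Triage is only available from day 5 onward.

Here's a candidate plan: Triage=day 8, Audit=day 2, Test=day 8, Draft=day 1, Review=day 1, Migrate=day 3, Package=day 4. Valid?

At most 3 tasks may share a day — holds.
Triage and Draft cannot be in the same day — holds.
Package and Triage must be in different days — holds.
Triage is only available from day 5 onward — holds.
Package must come after Audit — holds.
Migrate is restricted to day 2 through day 6 — holds.
Audit can't start before day 2 — holds.
Test is only available from day 7 onward — holds.
Draft must be scheduled before Review — violated.
Review can only go in day 2 to day 5 — violated.
Migrate must be scheduled before Test — holds.
Package can only go in day 3 to day 5 — holds.

No — it violates: Review can only go in day 2 to day 5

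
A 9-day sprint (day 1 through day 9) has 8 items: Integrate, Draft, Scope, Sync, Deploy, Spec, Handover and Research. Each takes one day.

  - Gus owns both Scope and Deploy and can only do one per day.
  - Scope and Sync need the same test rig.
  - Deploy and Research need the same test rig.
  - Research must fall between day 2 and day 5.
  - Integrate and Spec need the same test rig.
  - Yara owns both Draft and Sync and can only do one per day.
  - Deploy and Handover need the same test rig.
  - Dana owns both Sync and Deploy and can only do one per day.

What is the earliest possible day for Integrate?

Integrate at day 1 is achievable: Draft in day 1, Handover in day 1, Sync in day 2, Scope in day 1, Research in day 2, Spec in day 2, Integrate in day 1, Deploy in day 3.

day 1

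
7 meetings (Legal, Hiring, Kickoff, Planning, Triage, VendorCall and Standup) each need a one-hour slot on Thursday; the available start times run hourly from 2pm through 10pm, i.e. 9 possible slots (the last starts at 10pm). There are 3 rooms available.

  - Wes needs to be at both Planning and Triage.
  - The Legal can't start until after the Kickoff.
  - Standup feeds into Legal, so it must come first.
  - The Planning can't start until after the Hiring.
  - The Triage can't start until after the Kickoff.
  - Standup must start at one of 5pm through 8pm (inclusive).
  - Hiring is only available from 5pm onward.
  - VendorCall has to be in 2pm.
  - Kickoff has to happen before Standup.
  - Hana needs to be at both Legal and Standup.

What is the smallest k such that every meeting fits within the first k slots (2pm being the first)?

The precedence chain requires at least 3 distinct slots.
With at most 3 per slot and 7 meetings, at least 3 slots are needed.
Propagating the time windows through the other constraints, Legal can't land before 6pm — that is slot 5 counting from 2pm — so the schedule must run through at least 5 slots.
5 works (last occupied slot: 6pm): for example Standup -> 5pm; Hiring -> 5pm; Legal -> 6pm; Triage -> 3pm; Kickoff -> 2pm; VendorCall -> 2pm; Planning -> 6pm.

5 slots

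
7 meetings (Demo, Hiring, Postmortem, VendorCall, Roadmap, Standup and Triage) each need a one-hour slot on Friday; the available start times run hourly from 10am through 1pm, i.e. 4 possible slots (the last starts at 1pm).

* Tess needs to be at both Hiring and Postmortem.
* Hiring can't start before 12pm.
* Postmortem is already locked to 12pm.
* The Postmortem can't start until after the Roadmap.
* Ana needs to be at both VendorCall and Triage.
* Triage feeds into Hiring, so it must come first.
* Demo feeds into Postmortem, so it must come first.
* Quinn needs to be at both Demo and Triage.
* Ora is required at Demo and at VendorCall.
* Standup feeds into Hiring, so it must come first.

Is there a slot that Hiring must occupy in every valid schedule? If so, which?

Hiring's window is 12pm–1pm.
Postmortem is fixed at 12pm, and Hiring can't share a slot with Postmortem.
So Hiring must be 1pm.

1pm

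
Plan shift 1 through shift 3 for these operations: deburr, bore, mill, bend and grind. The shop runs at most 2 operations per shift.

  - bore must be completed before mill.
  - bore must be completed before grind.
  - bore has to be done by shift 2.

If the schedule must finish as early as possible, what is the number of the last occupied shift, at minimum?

shift 3

The precedence chain requires at least 2 distinct shifts.
With at most 2 per shift and 5 operations, at least 3 shifts are needed.
3 works (last occupied shift: shift 3): for example deburr in shift 1; grind in shift 2; bore in shift 1; mill in shift 2; bend in shift 3.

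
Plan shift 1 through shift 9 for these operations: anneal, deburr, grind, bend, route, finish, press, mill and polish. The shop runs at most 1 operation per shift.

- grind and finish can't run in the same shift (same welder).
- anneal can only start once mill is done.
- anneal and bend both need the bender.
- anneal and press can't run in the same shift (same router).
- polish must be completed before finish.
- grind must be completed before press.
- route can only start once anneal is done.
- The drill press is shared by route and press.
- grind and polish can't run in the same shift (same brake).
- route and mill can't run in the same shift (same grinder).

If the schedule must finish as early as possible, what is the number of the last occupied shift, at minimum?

9

The precedence chain requires at least 3 distinct shifts.
With at most 1 per shift and 9 operations, at least 9 shifts are needed.
9 works (last occupied shift: shift 9): for example deburr=shift 8; press=shift 7; finish=shift 6; anneal=shift 2; polish=shift 5; bend=shift 9; mill=shift 1; grind=shift 3; route=shift 4.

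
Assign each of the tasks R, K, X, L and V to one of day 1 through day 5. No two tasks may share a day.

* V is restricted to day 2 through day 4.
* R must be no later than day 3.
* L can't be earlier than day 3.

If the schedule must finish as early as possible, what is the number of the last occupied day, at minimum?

With at most 1 per day and 5 tasks, at least 5 days are needed.
L can't be placed before day 3, so the schedule must run through at least day 3.
5 works (last occupied day: day 5): for example K=day 4; X=day 5; V=day 2; R=day 1; L=day 3.

day 5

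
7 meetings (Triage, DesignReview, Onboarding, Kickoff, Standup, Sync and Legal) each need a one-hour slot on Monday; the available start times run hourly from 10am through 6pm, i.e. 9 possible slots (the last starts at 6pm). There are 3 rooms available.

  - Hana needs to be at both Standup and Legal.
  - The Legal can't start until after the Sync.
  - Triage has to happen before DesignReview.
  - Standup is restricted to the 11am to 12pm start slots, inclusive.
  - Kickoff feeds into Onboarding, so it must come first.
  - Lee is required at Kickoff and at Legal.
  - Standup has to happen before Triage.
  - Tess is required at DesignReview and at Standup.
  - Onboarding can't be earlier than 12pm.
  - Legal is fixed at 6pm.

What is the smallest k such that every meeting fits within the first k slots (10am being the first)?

The precedence chain requires at least 3 distinct slots.
With at most 3 per slot and 7 meetings, at least 3 slots are needed.
Legal can't be placed before 6pm — that is slot 9 counting from 10am — so the schedule must run through at least 9 slots.
9 works (last occupied slot: 6pm): for example DesignReview -> 1pm, Standup -> 11am, Onboarding -> 12pm, Legal -> 6pm, Sync -> 10am, Kickoff -> 10am, Triage -> 12pm.

9 slots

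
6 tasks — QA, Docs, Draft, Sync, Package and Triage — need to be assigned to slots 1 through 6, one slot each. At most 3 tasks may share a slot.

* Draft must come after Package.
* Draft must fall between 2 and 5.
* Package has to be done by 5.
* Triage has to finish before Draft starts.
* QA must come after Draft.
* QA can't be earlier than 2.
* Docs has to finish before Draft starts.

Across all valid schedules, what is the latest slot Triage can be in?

4

Downstream work caps Triage at 4.
Triage at 4 is achievable: Draft in 5; Package in 1; Triage in 4; Sync in 1; QA in 6; Docs in 1.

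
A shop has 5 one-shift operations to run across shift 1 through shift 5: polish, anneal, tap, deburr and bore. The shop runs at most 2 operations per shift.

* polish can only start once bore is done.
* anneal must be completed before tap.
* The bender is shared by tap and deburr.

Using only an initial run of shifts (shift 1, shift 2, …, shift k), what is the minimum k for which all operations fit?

The precedence chain requires at least 2 distinct shifts.
With at most 2 per shift and 5 operations, at least 3 shifts are needed.
3 works (last occupied shift: shift 3): for example bore -> shift 1, polish -> shift 2, deburr -> shift 3, anneal -> shift 1, tap -> shift 2.

3 shifts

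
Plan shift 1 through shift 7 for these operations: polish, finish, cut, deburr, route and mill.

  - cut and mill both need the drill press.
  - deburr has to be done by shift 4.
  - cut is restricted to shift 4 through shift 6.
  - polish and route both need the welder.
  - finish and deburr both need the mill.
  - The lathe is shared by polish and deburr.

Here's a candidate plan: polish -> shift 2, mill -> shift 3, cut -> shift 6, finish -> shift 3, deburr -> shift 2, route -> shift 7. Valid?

No — it violates: The lathe is shared by polish and deburr

The lathe is shared by polish and deburr — violated.
cut is restricted to shift 4 through shift 6 — holds.
polish and route both need the welder — holds.
cut and mill both need the drill press — holds.
deburr has to be done by shift 4 — holds.
finish and deburr both need the mill — holds.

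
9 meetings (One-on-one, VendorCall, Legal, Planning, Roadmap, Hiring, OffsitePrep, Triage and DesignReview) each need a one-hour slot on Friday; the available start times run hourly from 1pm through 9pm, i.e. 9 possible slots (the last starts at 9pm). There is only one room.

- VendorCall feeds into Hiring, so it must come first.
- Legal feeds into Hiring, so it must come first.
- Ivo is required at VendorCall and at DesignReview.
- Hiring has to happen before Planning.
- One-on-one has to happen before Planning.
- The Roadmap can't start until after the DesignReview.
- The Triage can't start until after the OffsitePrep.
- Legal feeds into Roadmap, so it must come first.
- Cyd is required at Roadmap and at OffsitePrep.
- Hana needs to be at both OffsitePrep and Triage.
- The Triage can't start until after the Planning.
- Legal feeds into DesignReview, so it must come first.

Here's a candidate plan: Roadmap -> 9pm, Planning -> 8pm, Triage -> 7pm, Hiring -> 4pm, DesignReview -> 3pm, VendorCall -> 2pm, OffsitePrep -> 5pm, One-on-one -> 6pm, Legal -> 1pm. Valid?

Legal feeds into Hiring, so it must come first — holds.
The Triage can't start until after the Planning — violated.
Cyd is required at Roadmap and at OffsitePrep — holds.
One-on-one has to happen before Planning — holds.
The Roadmap can't start until after the DesignReview — holds.
The Triage can't start until after the OffsitePrep — holds.
Hiring has to happen before Planning — holds.
Legal feeds into DesignReview, so it must come first — holds.
Legal feeds into Roadmap, so it must come first — holds.
VendorCall feeds into Hiring, so it must come first — holds.
Ivo is required at VendorCall and at DesignReview — holds.
Hana needs to be at both OffsitePrep and Triage — holds.
There is only one room — holds.

No. The Triage can't start until after the Planning is not satisfied.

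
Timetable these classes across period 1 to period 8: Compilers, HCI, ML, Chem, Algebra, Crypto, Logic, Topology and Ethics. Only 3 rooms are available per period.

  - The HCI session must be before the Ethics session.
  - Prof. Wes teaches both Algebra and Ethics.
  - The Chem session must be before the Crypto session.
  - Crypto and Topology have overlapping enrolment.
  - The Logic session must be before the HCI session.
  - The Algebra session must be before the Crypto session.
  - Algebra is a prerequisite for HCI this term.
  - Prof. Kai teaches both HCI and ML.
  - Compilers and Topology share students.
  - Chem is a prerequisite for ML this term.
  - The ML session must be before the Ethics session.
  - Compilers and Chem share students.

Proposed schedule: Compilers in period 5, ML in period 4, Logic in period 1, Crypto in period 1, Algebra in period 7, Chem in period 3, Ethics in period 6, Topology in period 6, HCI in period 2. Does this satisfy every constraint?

The Algebra session must be before the Crypto session — violated.
Compilers and Chem share students — holds.
Crypto and Topology have overlapping enrolment — holds.
Algebra is a prerequisite for HCI this term — violated.
The Chem session must be before the Crypto session — violated.
The HCI session must be before the Ethics session — holds.
The ML session must be before the Ethics session — holds.
Chem is a prerequisite for ML this term — holds.
Only 3 rooms are available per period — holds.
Prof. Wes teaches both Algebra and Ethics — holds.
The Logic session must be before the HCI session — holds.
Prof. Kai teaches both HCI and ML — holds.
Compilers and Topology share students — holds.

No. The Algebra session must be before the Crypto session is not satisfied.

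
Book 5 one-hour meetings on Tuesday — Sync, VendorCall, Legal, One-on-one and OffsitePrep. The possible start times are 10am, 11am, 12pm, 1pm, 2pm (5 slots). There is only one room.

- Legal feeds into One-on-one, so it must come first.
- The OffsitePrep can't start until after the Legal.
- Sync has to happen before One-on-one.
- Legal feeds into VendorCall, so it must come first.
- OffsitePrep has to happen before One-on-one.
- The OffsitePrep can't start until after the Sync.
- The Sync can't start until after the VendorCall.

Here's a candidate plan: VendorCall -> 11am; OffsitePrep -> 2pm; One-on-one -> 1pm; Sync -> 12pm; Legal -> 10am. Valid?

Legal feeds into One-on-one, so it must come first — holds.
Sync has to happen before One-on-one — holds.
The Sync can't start until after the VendorCall — holds.
There is only one room — holds.
OffsitePrep has to happen before One-on-one — violated.
The OffsitePrep can't start until after the Sync — holds.
The OffsitePrep can't start until after the Legal — holds.
Legal feeds into VendorCall, so it must come first — holds.

Invalid. OffsitePrep has to happen before One-on-one.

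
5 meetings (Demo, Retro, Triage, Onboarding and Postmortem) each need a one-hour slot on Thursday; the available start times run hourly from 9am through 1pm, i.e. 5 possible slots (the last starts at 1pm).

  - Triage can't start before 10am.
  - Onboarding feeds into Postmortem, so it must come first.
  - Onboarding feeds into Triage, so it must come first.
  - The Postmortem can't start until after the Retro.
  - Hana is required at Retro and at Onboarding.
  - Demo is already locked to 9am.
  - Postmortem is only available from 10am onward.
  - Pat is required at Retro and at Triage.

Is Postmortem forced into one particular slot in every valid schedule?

No

Postmortem can be 11am (e.g. Demo=9am, Postmortem=11am, Triage=11am, Retro=10am, Onboarding=9am) or 12pm (e.g. Postmortem in 12pm; Retro in 11am; Onboarding in 9am; Demo in 9am; Triage in 10am).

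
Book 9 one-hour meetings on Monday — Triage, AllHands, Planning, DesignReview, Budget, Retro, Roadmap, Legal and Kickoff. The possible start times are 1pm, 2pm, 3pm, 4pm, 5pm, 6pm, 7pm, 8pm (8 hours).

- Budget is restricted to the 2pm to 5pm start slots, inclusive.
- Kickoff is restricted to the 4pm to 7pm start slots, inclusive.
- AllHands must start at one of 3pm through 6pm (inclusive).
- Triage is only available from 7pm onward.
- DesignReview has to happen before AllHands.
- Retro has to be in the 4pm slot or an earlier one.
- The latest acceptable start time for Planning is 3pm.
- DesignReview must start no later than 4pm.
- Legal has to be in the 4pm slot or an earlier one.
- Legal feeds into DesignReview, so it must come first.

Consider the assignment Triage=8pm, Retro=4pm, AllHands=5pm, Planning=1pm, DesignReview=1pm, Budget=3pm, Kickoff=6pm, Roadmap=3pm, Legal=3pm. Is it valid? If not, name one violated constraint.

No — it violates: Legal feeds into DesignReview, so it must come first

Budget is restricted to the 2pm to 5pm start slots, inclusive — holds.
Retro has to be in the 4pm slot or an earlier one — holds.
Triage is only available from 7pm onward — holds.
DesignReview must start no later than 4pm — holds.
AllHands must start at one of 3pm through 6pm (inclusive) — holds.
Legal has to be in the 4pm slot or an earlier one — holds.
DesignReview has to happen before AllHands — holds.
Legal feeds into DesignReview, so it must come first — violated.
The latest acceptable start time for Planning is 3pm — holds.
Kickoff is restricted to the 4pm to 7pm start slots, inclusive — holds.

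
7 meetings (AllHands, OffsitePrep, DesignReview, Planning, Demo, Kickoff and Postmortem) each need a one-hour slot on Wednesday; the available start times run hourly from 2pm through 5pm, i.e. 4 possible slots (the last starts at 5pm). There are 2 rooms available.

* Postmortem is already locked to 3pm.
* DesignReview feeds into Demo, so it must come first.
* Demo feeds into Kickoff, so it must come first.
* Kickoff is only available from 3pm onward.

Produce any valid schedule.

Planning -> 5pm; AllHands -> 2pm; Demo -> 3pm; Postmortem -> 3pm; DesignReview -> 2pm; OffsitePrep -> 4pm; Kickoff -> 4pm

Checking: DesignReview(2pm) before Demo(3pm); Demo(3pm) before Kickoff(4pm); Postmortem=3pm in [3pm,3pm]; Kickoff=4pm in [3pm,5pm]; max 2 per slot (cap 2).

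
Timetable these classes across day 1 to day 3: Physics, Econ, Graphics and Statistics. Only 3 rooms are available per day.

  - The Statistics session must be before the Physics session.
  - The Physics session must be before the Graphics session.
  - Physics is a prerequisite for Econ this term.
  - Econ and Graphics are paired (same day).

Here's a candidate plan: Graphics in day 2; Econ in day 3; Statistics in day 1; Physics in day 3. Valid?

Econ and Graphics are paired (same day) — violated.
The Physics session must be before the Graphics session — violated.
Only 3 rooms are available per day — holds.
The Statistics session must be before the Physics session — holds.
Physics is a prerequisite for Econ this term — violated.

Invalid. The Physics session must be before the Graphics session.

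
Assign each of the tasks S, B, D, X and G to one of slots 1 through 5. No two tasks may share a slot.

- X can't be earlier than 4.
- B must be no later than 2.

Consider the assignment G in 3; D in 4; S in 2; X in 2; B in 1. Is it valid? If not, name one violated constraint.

Invalid. No two tasks may share a slot.

B must be no later than 2 — holds.
No two tasks may share a slot — violated.
X can't be earlier than 4 — violated.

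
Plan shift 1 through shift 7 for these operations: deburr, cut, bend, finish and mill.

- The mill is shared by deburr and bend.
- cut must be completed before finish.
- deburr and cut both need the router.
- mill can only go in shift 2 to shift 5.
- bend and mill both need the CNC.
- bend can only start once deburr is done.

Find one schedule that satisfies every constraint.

mill -> shift 2, deburr -> shift 1, bend -> shift 3, cut -> shift 2, finish -> shift 3

Checking: cut(shift 2) before finish(shift 3); deburr(shift 1) before bend(shift 3); deburr(shift 1) != bend(shift 3); deburr(shift 1) != cut(shift 2); bend(shift 3) != mill(shift 2); mill=shift 2 in [shift 2,shift 5].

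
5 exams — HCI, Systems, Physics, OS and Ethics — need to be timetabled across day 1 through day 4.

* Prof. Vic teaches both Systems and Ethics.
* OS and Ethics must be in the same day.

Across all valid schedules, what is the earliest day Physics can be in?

day 1

Physics at day 1 is achievable: OS=day 2; Physics=day 1; Ethics=day 2; HCI=day 1; Systems=day 1.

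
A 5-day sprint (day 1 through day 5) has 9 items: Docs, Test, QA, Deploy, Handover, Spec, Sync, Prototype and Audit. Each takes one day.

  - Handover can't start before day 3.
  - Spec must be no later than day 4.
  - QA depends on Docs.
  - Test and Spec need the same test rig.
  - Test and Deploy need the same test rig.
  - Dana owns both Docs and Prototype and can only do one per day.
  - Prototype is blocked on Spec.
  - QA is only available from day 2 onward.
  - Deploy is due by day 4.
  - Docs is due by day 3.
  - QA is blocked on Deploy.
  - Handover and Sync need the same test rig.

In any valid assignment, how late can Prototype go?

Precedence pushes Prototype to at least day 2.
Prototype at day 5 is achievable: Sync -> day 1; Spec -> day 1; Prototype -> day 5; Handover -> day 3; Docs -> day 1; QA -> day 2; Deploy -> day 1; Audit -> day 1; Test -> day 2.

day 5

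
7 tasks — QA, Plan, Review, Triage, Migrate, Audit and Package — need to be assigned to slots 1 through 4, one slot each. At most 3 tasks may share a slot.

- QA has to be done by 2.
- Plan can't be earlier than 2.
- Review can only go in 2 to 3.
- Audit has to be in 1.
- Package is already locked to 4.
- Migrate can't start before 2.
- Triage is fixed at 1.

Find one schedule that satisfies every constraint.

Audit in 1; Review in 2; Plan in 2; QA in 1; Package in 4; Triage in 1; Migrate in 2

Checking: Triage=1 in [1,1]; Plan=2 in [2,4]; QA=1 in [1,2]; Review=2 in [2,3]; Migrate=2 in [2,4]; Package=4 in [4,4]; Audit=1 in [1,1]; max 3 per slot (cap 3).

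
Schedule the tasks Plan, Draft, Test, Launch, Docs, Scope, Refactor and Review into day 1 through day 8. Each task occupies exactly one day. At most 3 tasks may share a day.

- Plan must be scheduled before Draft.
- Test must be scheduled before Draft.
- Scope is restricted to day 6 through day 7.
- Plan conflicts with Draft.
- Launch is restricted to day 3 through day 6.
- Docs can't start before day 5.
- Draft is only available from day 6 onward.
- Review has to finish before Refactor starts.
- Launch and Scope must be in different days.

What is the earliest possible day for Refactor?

day 2

Precedence pushes Refactor to at least day 2.
Refactor at day 2 is achievable: Review in day 1, Scope in day 6, Docs in day 5, Plan in day 1, Test in day 1, Draft in day 6, Launch in day 3, Refactor in day 2.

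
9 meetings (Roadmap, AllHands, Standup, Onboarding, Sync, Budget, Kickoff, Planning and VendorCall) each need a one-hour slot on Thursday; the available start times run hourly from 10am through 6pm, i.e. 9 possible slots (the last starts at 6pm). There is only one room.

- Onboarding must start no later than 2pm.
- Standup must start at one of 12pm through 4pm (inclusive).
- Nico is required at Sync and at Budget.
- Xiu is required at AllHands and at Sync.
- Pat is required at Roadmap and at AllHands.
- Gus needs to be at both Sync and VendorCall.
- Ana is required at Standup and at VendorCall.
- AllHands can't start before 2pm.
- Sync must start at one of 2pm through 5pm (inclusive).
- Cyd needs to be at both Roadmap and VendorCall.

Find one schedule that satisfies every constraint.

Roadmap=11am; Standup=12pm; Kickoff=4pm; Sync=2pm; Budget=1pm; AllHands=3pm; Onboarding=10am; Planning=5pm; VendorCall=6pm

Checking: Roadmap(11am) != VendorCall(6pm); AllHands(3pm) != Sync(2pm); Sync(2pm) != Budget(1pm); Sync(2pm) != VendorCall(6pm); Roadmap(11am) != AllHands(3pm); Standup(12pm) != VendorCall(6pm); Standup=12pm in [12pm,4pm]; Sync=2pm in [2pm,5pm]; AllHands=3pm in [2pm,6pm]; Onboarding=10am in [10am,2pm]; max 1 per slot (cap 1).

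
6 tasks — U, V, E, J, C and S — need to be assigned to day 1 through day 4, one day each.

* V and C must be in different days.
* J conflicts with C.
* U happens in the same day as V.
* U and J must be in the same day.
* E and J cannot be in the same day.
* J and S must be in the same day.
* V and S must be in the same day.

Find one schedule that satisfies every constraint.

E in day 2; U in day 1; C in day 2; J in day 1; S in day 1; V in day 1

Checking: V(day 1) != C(day 2); E(day 2) != J(day 1); J(day 1) != C(day 2); U = V = day 1; J = S = day 1; V = S = day 1; U = J = day 1.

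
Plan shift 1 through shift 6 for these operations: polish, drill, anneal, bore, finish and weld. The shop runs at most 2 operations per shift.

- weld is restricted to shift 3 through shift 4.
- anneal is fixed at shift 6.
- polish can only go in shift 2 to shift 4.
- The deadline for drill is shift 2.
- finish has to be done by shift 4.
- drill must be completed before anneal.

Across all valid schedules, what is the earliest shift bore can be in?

bore at shift 1 is achievable: polish=shift 2; anneal=shift 6; drill=shift 1; weld=shift 3; finish=shift 2; bore=shift 1.

shift 1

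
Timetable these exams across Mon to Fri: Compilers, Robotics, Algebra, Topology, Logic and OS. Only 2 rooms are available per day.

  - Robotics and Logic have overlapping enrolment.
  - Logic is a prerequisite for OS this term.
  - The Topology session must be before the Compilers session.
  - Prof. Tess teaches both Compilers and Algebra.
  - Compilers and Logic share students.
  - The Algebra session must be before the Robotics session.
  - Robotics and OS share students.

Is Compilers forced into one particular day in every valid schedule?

No

Compilers can be Tue (e.g. Logic -> Wed; Robotics -> Tue; Algebra -> Mon; OS -> Thu; Topology -> Mon; Compilers -> Tue) or Wed (e.g. Logic=Thu; Algebra=Mon; OS=Fri; Robotics=Tue; Topology=Mon; Compilers=Wed).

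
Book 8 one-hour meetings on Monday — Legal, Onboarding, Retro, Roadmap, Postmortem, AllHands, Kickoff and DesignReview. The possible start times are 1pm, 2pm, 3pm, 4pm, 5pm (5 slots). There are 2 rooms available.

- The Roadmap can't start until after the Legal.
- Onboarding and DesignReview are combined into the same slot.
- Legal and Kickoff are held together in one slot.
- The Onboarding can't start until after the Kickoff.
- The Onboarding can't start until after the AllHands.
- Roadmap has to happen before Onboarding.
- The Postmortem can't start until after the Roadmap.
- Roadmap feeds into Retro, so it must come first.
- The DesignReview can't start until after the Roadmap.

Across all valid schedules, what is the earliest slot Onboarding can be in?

3pm

Precedence pushes Onboarding to at least 3pm.
Onboarding at 3pm is achievable: Onboarding=3pm; AllHands=2pm; DesignReview=3pm; Retro=4pm; Roadmap=2pm; Postmortem=4pm; Legal=1pm; Kickoff=1pm.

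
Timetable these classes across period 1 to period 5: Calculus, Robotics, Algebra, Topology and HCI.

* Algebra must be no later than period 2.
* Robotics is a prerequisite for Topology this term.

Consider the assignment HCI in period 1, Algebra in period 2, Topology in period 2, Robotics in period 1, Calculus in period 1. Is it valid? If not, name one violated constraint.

Valid

Robotics is a prerequisite for Topology this term — holds.
Algebra must be no later than period 2 — holds.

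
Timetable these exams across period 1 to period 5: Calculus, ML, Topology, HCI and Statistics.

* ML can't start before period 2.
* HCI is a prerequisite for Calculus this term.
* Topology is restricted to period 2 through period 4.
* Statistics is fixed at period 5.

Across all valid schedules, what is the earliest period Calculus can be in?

period 2

Precedence pushes Calculus to at least period 2.
Calculus at period 2 is achievable: ML in period 2, Calculus in period 2, Statistics in period 5, HCI in period 1, Topology in period 2.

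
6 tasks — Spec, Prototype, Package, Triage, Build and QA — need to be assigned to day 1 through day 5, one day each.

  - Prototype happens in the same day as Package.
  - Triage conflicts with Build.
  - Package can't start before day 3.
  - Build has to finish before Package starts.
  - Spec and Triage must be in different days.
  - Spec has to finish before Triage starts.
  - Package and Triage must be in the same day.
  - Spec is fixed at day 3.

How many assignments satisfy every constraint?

Splitting on Prototype: it can be day 4 (15), day 5 (20). Listing each branch's schedules as (Spec, Package, Triage, Build, QA) by day number:
Prototype=day 4: (3,4,4,1,1) (3,4,4,1,2) (3,4,4,1,3) (3,4,4,1,4) (3,4,4,1,5) (3,4,4,2,1) (3,4,4,2,2) (3,4,4,2,3) (3,4,4,2,4) (3,4,4,2,5) (3,4,4,3,1) (3,4,4,3,2) (3,4,4,3,3) (3,4,4,3,4) (3,4,4,3,5) — 15.
Prototype=day 5: (3,5,5,1,1) (3,5,5,1,2) (3,5,5,1,3) (3,5,5,1,4) (3,5,5,1,5) (3,5,5,2,1) (3,5,5,2,2) (3,5,5,2,3) (3,5,5,2,4) (3,5,5,2,5) (3,5,5,3,1) (3,5,5,3,2) (3,5,5,3,3) (3,5,5,3,4) (3,5,5,3,5) (3,5,5,4,1) (3,5,5,4,2) (3,5,5,4,3) (3,5,5,4,4) (3,5,5,4,5) — 20.
Summing: 15 + 20 = 35.

35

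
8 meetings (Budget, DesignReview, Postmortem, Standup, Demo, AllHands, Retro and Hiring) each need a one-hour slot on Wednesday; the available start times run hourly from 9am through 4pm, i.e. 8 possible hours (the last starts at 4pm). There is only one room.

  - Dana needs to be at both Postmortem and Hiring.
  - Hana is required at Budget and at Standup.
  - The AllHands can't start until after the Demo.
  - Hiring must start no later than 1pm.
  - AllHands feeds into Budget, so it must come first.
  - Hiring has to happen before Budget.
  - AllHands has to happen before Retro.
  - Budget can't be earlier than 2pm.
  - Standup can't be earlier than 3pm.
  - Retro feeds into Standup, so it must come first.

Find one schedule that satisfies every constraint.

Retro in 12pm; Hiring in 9am; AllHands in 11am; DesignReview in 1pm; Demo in 10am; Standup in 3pm; Postmortem in 4pm; Budget in 2pm

Checking: Retro(12pm) before Standup(3pm); Demo(10am) before AllHands(11am); Hiring(9am) before Budget(2pm); AllHands(11am) before Budget(2pm); AllHands(11am) before Retro(12pm); Postmortem(4pm) != Hiring(9am); Budget(2pm) != Standup(3pm); Budget=2pm in [2pm,4pm]; Hiring=9am in [9am,1pm]; Standup=3pm in [3pm,4pm]; max 1 per hour (cap 1).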